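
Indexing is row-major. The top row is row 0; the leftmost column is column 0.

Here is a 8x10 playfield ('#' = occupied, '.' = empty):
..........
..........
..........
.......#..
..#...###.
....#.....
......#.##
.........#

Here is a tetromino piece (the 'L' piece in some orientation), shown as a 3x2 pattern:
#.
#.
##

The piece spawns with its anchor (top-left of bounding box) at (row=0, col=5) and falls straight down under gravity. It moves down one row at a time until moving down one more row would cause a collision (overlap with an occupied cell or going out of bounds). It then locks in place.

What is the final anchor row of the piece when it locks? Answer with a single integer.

Spawn at (row=0, col=5). Try each row:
  row 0: fits
  row 1: fits
  row 2: blocked -> lock at row 1

Answer: 1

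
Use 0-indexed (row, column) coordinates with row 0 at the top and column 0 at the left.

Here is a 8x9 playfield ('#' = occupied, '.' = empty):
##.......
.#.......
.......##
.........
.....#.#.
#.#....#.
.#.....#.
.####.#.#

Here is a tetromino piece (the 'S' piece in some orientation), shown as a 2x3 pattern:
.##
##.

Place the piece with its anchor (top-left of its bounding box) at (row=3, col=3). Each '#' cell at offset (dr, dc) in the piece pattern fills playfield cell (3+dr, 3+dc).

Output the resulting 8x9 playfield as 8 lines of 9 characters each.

Answer: ##.......
.#.......
.......##
....##...
...###.#.
#.#....#.
.#.....#.
.####.#.#

Derivation:
Fill (3+0,3+1) = (3,4)
Fill (3+0,3+2) = (3,5)
Fill (3+1,3+0) = (4,3)
Fill (3+1,3+1) = (4,4)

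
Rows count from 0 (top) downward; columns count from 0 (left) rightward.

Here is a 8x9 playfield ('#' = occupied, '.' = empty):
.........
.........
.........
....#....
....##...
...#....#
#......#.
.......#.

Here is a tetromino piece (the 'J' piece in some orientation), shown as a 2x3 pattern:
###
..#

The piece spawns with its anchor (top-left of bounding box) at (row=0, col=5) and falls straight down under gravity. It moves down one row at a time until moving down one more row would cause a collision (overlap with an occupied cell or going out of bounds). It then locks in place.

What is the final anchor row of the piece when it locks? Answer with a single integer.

Spawn at (row=0, col=5). Try each row:
  row 0: fits
  row 1: fits
  row 2: fits
  row 3: fits
  row 4: blocked -> lock at row 3

Answer: 3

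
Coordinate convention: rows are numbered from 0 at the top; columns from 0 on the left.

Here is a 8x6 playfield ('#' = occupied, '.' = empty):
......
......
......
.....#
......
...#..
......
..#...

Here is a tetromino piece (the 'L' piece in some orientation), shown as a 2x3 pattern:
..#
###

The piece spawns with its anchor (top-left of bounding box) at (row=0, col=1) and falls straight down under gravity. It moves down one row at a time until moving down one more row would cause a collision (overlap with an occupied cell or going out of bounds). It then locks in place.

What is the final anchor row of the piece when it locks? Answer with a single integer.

Spawn at (row=0, col=1). Try each row:
  row 0: fits
  row 1: fits
  row 2: fits
  row 3: fits
  row 4: blocked -> lock at row 3

Answer: 3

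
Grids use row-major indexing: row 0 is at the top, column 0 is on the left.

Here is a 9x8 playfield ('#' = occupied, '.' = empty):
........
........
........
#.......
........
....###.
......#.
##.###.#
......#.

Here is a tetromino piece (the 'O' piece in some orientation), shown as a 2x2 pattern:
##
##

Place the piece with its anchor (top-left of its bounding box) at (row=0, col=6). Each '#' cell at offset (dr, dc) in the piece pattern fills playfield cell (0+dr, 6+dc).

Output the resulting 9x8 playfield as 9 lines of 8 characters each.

Fill (0+0,6+0) = (0,6)
Fill (0+0,6+1) = (0,7)
Fill (0+1,6+0) = (1,6)
Fill (0+1,6+1) = (1,7)

Answer: ......##
......##
........
#.......
........
....###.
......#.
##.###.#
......#.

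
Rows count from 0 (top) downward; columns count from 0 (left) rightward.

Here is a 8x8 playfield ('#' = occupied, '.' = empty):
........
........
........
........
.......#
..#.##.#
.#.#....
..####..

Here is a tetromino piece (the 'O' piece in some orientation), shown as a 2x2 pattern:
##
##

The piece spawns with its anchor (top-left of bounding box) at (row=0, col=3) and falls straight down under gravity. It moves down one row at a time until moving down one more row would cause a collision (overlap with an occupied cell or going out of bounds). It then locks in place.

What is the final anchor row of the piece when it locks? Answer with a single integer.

Answer: 3

Derivation:
Spawn at (row=0, col=3). Try each row:
  row 0: fits
  row 1: fits
  row 2: fits
  row 3: fits
  row 4: blocked -> lock at row 3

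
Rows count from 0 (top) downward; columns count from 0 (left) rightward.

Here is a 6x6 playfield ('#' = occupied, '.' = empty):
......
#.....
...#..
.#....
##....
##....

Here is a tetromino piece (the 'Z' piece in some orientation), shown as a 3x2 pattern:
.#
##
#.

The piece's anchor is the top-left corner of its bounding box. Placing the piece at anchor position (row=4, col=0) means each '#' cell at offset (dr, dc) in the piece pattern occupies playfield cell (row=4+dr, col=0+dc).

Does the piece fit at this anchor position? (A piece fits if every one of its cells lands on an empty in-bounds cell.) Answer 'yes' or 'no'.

Answer: no

Derivation:
Check each piece cell at anchor (4, 0):
  offset (0,1) -> (4,1): occupied ('#') -> FAIL
  offset (1,0) -> (5,0): occupied ('#') -> FAIL
  offset (1,1) -> (5,1): occupied ('#') -> FAIL
  offset (2,0) -> (6,0): out of bounds -> FAIL
All cells valid: no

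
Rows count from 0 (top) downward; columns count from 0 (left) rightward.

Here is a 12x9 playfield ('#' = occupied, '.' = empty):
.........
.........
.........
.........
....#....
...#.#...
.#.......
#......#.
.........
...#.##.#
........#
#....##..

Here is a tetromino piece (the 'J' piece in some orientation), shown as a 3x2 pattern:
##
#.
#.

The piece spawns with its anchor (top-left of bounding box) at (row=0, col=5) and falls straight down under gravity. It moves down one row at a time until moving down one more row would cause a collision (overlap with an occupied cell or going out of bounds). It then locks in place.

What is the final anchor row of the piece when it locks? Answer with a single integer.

Spawn at (row=0, col=5). Try each row:
  row 0: fits
  row 1: fits
  row 2: fits
  row 3: blocked -> lock at row 2

Answer: 2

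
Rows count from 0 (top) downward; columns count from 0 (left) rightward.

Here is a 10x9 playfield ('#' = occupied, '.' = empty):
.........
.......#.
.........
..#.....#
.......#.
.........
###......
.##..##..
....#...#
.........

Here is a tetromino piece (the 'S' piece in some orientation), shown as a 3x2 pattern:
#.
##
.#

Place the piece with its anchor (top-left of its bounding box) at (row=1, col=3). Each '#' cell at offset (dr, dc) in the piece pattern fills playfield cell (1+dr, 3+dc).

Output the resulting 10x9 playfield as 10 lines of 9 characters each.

Fill (1+0,3+0) = (1,3)
Fill (1+1,3+0) = (2,3)
Fill (1+1,3+1) = (2,4)
Fill (1+2,3+1) = (3,4)

Answer: .........
...#...#.
...##....
..#.#...#
.......#.
.........
###......
.##..##..
....#...#
.........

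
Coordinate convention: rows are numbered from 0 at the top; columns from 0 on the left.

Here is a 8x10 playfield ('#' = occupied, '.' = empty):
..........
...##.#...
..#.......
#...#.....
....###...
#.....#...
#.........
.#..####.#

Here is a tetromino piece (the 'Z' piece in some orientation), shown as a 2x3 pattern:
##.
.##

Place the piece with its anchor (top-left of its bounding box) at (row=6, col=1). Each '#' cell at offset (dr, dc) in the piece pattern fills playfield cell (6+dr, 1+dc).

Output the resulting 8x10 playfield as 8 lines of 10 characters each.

Fill (6+0,1+0) = (6,1)
Fill (6+0,1+1) = (6,2)
Fill (6+1,1+1) = (7,2)
Fill (6+1,1+2) = (7,3)

Answer: ..........
...##.#...
..#.......
#...#.....
....###...
#.....#...
###.......
.#######.#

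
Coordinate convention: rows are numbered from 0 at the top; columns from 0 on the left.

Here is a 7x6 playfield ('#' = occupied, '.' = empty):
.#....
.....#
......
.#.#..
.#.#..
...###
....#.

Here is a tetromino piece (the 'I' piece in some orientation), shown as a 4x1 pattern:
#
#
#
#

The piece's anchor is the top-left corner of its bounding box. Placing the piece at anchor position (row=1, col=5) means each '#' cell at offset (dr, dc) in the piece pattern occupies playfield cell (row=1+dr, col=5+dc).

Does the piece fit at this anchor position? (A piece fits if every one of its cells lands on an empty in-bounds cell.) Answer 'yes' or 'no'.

Check each piece cell at anchor (1, 5):
  offset (0,0) -> (1,5): occupied ('#') -> FAIL
  offset (1,0) -> (2,5): empty -> OK
  offset (2,0) -> (3,5): empty -> OK
  offset (3,0) -> (4,5): empty -> OK
All cells valid: no

Answer: no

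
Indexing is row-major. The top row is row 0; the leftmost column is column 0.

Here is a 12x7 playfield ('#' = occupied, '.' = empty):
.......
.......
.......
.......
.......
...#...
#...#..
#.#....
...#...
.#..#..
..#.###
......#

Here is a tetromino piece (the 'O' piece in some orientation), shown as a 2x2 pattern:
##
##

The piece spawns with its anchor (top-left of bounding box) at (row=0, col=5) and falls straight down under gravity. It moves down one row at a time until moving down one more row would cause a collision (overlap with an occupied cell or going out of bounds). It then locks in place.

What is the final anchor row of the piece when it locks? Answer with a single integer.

Spawn at (row=0, col=5). Try each row:
  row 0: fits
  row 1: fits
  row 2: fits
  row 3: fits
  row 4: fits
  row 5: fits
  row 6: fits
  row 7: fits
  row 8: fits
  row 9: blocked -> lock at row 8

Answer: 8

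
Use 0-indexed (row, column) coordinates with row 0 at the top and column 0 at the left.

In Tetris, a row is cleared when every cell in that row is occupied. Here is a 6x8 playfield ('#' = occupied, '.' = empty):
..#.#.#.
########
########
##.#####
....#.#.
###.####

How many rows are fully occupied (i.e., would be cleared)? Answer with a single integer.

Check each row:
  row 0: 5 empty cells -> not full
  row 1: 0 empty cells -> FULL (clear)
  row 2: 0 empty cells -> FULL (clear)
  row 3: 1 empty cell -> not full
  row 4: 6 empty cells -> not full
  row 5: 1 empty cell -> not full
Total rows cleared: 2

Answer: 2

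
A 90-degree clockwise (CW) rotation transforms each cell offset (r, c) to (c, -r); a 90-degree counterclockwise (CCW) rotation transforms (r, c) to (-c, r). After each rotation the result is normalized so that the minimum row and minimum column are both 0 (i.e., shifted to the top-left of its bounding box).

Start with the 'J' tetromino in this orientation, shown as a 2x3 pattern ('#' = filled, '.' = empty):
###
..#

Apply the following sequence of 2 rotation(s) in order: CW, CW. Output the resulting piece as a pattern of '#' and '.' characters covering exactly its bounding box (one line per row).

Start:
###
..#
After rotation 1 (CW):
.#
.#
##
After rotation 2 (CW):
#..
###

Answer: #..
###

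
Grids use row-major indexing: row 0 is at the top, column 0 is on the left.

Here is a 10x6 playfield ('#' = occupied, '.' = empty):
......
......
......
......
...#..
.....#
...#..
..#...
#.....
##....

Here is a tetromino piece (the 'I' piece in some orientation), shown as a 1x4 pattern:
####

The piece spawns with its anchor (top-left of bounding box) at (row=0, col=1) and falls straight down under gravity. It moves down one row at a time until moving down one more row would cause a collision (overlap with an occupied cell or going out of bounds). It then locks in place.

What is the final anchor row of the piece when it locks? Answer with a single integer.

Spawn at (row=0, col=1). Try each row:
  row 0: fits
  row 1: fits
  row 2: fits
  row 3: fits
  row 4: blocked -> lock at row 3

Answer: 3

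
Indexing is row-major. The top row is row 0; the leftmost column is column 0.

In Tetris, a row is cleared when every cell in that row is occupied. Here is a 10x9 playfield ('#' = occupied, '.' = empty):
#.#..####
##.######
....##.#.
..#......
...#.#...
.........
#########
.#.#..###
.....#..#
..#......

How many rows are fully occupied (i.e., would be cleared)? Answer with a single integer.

Answer: 1

Derivation:
Check each row:
  row 0: 3 empty cells -> not full
  row 1: 1 empty cell -> not full
  row 2: 6 empty cells -> not full
  row 3: 8 empty cells -> not full
  row 4: 7 empty cells -> not full
  row 5: 9 empty cells -> not full
  row 6: 0 empty cells -> FULL (clear)
  row 7: 4 empty cells -> not full
  row 8: 7 empty cells -> not full
  row 9: 8 empty cells -> not full
Total rows cleared: 1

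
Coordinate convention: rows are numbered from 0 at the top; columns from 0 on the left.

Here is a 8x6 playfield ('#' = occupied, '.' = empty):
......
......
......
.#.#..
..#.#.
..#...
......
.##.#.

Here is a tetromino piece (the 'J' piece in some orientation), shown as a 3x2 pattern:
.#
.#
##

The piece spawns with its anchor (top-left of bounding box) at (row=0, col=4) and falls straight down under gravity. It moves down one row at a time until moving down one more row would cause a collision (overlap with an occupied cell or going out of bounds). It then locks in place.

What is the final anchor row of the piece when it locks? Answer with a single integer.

Answer: 1

Derivation:
Spawn at (row=0, col=4). Try each row:
  row 0: fits
  row 1: fits
  row 2: blocked -> lock at row 1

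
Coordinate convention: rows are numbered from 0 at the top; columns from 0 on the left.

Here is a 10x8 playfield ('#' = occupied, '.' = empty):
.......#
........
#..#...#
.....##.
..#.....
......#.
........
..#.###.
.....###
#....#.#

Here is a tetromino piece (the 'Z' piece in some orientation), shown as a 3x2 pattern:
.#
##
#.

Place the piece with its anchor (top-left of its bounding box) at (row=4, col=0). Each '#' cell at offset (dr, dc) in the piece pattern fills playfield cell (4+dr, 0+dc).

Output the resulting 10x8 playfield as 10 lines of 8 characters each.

Answer: .......#
........
#..#...#
.....##.
.##.....
##....#.
#.......
..#.###.
.....###
#....#.#

Derivation:
Fill (4+0,0+1) = (4,1)
Fill (4+1,0+0) = (5,0)
Fill (4+1,0+1) = (5,1)
Fill (4+2,0+0) = (6,0)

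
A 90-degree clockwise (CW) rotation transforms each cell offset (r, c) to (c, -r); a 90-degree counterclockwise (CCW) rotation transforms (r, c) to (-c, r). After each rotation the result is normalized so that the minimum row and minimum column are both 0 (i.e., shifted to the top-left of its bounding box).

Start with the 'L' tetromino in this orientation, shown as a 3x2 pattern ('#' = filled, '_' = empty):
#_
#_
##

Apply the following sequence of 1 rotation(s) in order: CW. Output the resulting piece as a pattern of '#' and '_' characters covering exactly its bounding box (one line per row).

Start:
#_
#_
##
After rotation 1 (CW):
###
#__

Answer: ###
#__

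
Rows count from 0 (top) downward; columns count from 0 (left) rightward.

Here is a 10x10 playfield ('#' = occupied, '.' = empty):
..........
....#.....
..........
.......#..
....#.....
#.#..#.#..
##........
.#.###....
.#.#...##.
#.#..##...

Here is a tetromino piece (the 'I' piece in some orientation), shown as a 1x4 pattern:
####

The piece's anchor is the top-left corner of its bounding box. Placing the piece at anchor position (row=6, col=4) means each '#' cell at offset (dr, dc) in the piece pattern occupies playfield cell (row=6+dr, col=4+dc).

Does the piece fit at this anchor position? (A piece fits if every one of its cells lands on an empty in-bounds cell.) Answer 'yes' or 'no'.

Check each piece cell at anchor (6, 4):
  offset (0,0) -> (6,4): empty -> OK
  offset (0,1) -> (6,5): empty -> OK
  offset (0,2) -> (6,6): empty -> OK
  offset (0,3) -> (6,7): empty -> OK
All cells valid: yes

Answer: yes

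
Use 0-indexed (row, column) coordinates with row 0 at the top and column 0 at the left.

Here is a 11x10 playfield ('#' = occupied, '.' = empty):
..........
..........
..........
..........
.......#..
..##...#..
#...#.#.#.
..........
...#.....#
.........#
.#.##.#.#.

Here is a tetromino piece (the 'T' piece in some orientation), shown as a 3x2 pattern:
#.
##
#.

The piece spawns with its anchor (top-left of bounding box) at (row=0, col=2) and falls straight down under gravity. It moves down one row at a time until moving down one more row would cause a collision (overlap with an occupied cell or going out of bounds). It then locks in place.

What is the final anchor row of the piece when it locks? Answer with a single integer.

Spawn at (row=0, col=2). Try each row:
  row 0: fits
  row 1: fits
  row 2: fits
  row 3: blocked -> lock at row 2

Answer: 2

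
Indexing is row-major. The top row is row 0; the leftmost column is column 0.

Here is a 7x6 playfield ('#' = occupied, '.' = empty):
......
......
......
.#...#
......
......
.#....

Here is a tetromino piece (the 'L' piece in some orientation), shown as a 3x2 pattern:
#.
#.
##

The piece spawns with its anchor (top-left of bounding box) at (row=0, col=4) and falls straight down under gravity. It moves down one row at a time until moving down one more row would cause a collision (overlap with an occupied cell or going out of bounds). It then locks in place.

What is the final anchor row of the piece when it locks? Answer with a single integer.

Spawn at (row=0, col=4). Try each row:
  row 0: fits
  row 1: blocked -> lock at row 0

Answer: 0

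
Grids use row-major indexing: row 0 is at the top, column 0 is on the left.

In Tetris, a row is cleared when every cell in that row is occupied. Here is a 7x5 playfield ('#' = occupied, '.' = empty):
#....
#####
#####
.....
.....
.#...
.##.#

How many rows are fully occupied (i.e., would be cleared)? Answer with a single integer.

Check each row:
  row 0: 4 empty cells -> not full
  row 1: 0 empty cells -> FULL (clear)
  row 2: 0 empty cells -> FULL (clear)
  row 3: 5 empty cells -> not full
  row 4: 5 empty cells -> not full
  row 5: 4 empty cells -> not full
  row 6: 2 empty cells -> not full
Total rows cleared: 2

Answer: 2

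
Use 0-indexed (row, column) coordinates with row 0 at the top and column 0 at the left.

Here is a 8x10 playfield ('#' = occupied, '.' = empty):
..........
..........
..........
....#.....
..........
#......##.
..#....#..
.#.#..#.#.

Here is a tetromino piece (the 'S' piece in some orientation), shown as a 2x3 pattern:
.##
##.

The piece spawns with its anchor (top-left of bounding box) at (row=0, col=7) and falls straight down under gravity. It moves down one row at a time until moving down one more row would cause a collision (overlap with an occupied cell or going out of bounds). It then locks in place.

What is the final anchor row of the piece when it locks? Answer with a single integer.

Answer: 3

Derivation:
Spawn at (row=0, col=7). Try each row:
  row 0: fits
  row 1: fits
  row 2: fits
  row 3: fits
  row 4: blocked -> lock at row 3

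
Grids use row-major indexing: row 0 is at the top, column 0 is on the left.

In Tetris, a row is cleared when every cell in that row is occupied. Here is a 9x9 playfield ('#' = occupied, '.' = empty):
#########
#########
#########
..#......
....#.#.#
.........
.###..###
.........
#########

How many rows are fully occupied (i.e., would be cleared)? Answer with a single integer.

Check each row:
  row 0: 0 empty cells -> FULL (clear)
  row 1: 0 empty cells -> FULL (clear)
  row 2: 0 empty cells -> FULL (clear)
  row 3: 8 empty cells -> not full
  row 4: 6 empty cells -> not full
  row 5: 9 empty cells -> not full
  row 6: 3 empty cells -> not full
  row 7: 9 empty cells -> not full
  row 8: 0 empty cells -> FULL (clear)
Total rows cleared: 4

Answer: 4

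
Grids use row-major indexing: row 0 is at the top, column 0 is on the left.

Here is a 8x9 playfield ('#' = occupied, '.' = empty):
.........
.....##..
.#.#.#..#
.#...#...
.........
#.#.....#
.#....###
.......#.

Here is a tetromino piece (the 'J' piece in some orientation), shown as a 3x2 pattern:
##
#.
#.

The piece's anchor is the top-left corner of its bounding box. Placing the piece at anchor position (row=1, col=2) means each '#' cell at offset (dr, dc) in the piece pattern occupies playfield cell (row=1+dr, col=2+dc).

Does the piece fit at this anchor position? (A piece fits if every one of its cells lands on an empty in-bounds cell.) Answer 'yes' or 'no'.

Answer: yes

Derivation:
Check each piece cell at anchor (1, 2):
  offset (0,0) -> (1,2): empty -> OK
  offset (0,1) -> (1,3): empty -> OK
  offset (1,0) -> (2,2): empty -> OK
  offset (2,0) -> (3,2): empty -> OK
All cells valid: yes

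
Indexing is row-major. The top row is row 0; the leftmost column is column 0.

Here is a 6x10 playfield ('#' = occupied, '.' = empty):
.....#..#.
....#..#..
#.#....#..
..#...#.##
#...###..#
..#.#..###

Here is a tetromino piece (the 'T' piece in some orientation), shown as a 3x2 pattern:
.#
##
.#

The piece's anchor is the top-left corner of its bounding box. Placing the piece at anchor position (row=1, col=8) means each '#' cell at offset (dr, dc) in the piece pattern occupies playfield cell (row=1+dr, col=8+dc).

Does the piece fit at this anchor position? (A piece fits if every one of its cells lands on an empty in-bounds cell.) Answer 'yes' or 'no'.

Check each piece cell at anchor (1, 8):
  offset (0,1) -> (1,9): empty -> OK
  offset (1,0) -> (2,8): empty -> OK
  offset (1,1) -> (2,9): empty -> OK
  offset (2,1) -> (3,9): occupied ('#') -> FAIL
All cells valid: no

Answer: no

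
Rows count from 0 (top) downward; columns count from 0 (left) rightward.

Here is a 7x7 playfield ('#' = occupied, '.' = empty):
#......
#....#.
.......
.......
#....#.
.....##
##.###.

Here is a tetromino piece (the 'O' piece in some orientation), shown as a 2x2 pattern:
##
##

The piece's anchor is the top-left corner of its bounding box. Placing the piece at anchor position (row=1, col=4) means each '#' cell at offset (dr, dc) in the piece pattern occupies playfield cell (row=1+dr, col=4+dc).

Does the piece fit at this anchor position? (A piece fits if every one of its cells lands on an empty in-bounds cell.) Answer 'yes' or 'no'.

Answer: no

Derivation:
Check each piece cell at anchor (1, 4):
  offset (0,0) -> (1,4): empty -> OK
  offset (0,1) -> (1,5): occupied ('#') -> FAIL
  offset (1,0) -> (2,4): empty -> OK
  offset (1,1) -> (2,5): empty -> OK
All cells valid: no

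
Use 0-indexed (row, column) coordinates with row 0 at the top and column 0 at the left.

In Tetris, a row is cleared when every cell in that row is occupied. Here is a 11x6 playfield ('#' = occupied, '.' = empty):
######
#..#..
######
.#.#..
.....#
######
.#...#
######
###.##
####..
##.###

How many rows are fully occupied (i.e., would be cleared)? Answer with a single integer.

Answer: 4

Derivation:
Check each row:
  row 0: 0 empty cells -> FULL (clear)
  row 1: 4 empty cells -> not full
  row 2: 0 empty cells -> FULL (clear)
  row 3: 4 empty cells -> not full
  row 4: 5 empty cells -> not full
  row 5: 0 empty cells -> FULL (clear)
  row 6: 4 empty cells -> not full
  row 7: 0 empty cells -> FULL (clear)
  row 8: 1 empty cell -> not full
  row 9: 2 empty cells -> not full
  row 10: 1 empty cell -> not full
Total rows cleared: 4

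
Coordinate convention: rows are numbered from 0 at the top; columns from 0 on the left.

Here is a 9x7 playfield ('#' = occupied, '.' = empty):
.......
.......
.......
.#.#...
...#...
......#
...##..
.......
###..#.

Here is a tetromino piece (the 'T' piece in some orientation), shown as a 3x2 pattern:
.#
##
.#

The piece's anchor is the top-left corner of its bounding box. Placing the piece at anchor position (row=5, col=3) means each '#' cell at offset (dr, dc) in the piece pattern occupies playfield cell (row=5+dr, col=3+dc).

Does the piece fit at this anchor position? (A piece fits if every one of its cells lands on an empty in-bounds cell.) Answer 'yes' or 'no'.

Answer: no

Derivation:
Check each piece cell at anchor (5, 3):
  offset (0,1) -> (5,4): empty -> OK
  offset (1,0) -> (6,3): occupied ('#') -> FAIL
  offset (1,1) -> (6,4): occupied ('#') -> FAIL
  offset (2,1) -> (7,4): empty -> OK
All cells valid: no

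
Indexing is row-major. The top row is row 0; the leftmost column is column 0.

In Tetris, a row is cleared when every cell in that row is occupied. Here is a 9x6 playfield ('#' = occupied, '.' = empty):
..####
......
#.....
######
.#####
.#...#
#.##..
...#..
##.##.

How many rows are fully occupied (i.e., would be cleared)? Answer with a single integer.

Check each row:
  row 0: 2 empty cells -> not full
  row 1: 6 empty cells -> not full
  row 2: 5 empty cells -> not full
  row 3: 0 empty cells -> FULL (clear)
  row 4: 1 empty cell -> not full
  row 5: 4 empty cells -> not full
  row 6: 3 empty cells -> not full
  row 7: 5 empty cells -> not full
  row 8: 2 empty cells -> not full
Total rows cleared: 1

Answer: 1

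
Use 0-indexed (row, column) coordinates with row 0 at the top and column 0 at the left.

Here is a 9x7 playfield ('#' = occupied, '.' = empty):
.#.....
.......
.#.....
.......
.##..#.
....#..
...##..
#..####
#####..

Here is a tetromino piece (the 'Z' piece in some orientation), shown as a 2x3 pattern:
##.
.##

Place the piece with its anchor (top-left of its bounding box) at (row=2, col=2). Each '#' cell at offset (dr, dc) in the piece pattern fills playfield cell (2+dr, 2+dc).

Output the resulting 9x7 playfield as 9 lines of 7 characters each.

Fill (2+0,2+0) = (2,2)
Fill (2+0,2+1) = (2,3)
Fill (2+1,2+1) = (3,3)
Fill (2+1,2+2) = (3,4)

Answer: .#.....
.......
.###...
...##..
.##..#.
....#..
...##..
#..####
#####..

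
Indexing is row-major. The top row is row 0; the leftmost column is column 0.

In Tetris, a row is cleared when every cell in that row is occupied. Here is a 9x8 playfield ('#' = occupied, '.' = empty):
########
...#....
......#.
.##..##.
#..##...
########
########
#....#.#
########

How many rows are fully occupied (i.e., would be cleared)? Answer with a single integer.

Check each row:
  row 0: 0 empty cells -> FULL (clear)
  row 1: 7 empty cells -> not full
  row 2: 7 empty cells -> not full
  row 3: 4 empty cells -> not full
  row 4: 5 empty cells -> not full
  row 5: 0 empty cells -> FULL (clear)
  row 6: 0 empty cells -> FULL (clear)
  row 7: 5 empty cells -> not full
  row 8: 0 empty cells -> FULL (clear)
Total rows cleared: 4

Answer: 4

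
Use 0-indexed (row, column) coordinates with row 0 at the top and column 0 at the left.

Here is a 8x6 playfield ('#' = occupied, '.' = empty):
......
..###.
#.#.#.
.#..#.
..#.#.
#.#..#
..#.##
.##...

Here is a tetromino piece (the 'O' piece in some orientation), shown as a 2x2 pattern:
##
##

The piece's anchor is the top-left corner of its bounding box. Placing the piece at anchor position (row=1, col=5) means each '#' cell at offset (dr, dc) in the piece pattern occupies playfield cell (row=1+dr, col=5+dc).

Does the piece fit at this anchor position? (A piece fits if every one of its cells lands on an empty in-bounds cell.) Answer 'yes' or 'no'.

Answer: no

Derivation:
Check each piece cell at anchor (1, 5):
  offset (0,0) -> (1,5): empty -> OK
  offset (0,1) -> (1,6): out of bounds -> FAIL
  offset (1,0) -> (2,5): empty -> OK
  offset (1,1) -> (2,6): out of bounds -> FAIL
All cells valid: no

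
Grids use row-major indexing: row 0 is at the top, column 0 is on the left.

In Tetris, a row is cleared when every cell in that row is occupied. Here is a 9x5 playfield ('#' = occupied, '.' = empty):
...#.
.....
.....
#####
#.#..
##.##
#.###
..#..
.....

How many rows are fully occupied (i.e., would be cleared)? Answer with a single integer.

Answer: 1

Derivation:
Check each row:
  row 0: 4 empty cells -> not full
  row 1: 5 empty cells -> not full
  row 2: 5 empty cells -> not full
  row 3: 0 empty cells -> FULL (clear)
  row 4: 3 empty cells -> not full
  row 5: 1 empty cell -> not full
  row 6: 1 empty cell -> not full
  row 7: 4 empty cells -> not full
  row 8: 5 empty cells -> not full
Total rows cleared: 1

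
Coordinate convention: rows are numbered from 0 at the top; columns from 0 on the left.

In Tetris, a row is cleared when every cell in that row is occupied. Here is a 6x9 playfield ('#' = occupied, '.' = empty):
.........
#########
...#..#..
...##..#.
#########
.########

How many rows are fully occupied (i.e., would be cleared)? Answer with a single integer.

Check each row:
  row 0: 9 empty cells -> not full
  row 1: 0 empty cells -> FULL (clear)
  row 2: 7 empty cells -> not full
  row 3: 6 empty cells -> not full
  row 4: 0 empty cells -> FULL (clear)
  row 5: 1 empty cell -> not full
Total rows cleared: 2

Answer: 2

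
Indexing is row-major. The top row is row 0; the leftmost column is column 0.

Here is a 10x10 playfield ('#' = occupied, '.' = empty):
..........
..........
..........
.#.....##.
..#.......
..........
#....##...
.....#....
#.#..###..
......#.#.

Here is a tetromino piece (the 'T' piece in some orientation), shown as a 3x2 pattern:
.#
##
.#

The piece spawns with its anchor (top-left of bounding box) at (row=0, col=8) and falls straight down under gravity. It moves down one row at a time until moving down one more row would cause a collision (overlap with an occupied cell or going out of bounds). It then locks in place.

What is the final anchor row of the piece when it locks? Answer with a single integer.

Answer: 1

Derivation:
Spawn at (row=0, col=8). Try each row:
  row 0: fits
  row 1: fits
  row 2: blocked -> lock at row 1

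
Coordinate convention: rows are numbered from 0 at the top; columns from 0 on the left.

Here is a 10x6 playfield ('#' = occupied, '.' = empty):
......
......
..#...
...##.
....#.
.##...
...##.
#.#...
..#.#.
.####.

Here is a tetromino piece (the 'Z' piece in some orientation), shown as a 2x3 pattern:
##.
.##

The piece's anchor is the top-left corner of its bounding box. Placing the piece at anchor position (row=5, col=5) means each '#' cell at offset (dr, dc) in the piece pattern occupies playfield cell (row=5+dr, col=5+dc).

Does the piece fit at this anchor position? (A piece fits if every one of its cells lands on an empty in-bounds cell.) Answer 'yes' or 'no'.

Check each piece cell at anchor (5, 5):
  offset (0,0) -> (5,5): empty -> OK
  offset (0,1) -> (5,6): out of bounds -> FAIL
  offset (1,1) -> (6,6): out of bounds -> FAIL
  offset (1,2) -> (6,7): out of bounds -> FAIL
All cells valid: no

Answer: no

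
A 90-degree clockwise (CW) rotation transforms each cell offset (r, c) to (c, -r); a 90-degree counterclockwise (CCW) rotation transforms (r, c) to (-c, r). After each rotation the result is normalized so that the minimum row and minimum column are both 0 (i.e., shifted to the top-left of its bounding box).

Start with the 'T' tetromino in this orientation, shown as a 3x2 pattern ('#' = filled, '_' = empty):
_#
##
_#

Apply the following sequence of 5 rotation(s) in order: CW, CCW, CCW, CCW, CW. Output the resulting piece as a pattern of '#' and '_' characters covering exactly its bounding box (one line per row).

Start:
_#
##
_#
After rotation 1 (CW):
_#_
###
After rotation 2 (CCW):
_#
##
_#
After rotation 3 (CCW):
###
_#_
After rotation 4 (CCW):
#_
##
#_
After rotation 5 (CW):
###
_#_

Answer: ###
_#_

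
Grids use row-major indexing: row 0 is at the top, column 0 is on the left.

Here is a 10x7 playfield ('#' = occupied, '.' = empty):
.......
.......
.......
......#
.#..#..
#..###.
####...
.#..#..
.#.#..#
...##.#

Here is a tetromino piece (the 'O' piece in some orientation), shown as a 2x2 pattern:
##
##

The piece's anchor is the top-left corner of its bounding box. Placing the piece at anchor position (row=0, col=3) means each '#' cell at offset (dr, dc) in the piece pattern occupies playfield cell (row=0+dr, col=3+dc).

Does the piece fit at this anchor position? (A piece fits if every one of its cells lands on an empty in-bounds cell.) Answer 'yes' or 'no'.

Check each piece cell at anchor (0, 3):
  offset (0,0) -> (0,3): empty -> OK
  offset (0,1) -> (0,4): empty -> OK
  offset (1,0) -> (1,3): empty -> OK
  offset (1,1) -> (1,4): empty -> OK
All cells valid: yes

Answer: yes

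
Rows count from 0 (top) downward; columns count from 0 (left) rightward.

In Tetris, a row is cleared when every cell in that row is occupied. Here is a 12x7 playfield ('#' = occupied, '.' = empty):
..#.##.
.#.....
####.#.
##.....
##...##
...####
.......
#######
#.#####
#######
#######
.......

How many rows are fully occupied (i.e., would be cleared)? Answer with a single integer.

Answer: 3

Derivation:
Check each row:
  row 0: 4 empty cells -> not full
  row 1: 6 empty cells -> not full
  row 2: 2 empty cells -> not full
  row 3: 5 empty cells -> not full
  row 4: 3 empty cells -> not full
  row 5: 3 empty cells -> not full
  row 6: 7 empty cells -> not full
  row 7: 0 empty cells -> FULL (clear)
  row 8: 1 empty cell -> not full
  row 9: 0 empty cells -> FULL (clear)
  row 10: 0 empty cells -> FULL (clear)
  row 11: 7 empty cells -> not full
Total rows cleared: 3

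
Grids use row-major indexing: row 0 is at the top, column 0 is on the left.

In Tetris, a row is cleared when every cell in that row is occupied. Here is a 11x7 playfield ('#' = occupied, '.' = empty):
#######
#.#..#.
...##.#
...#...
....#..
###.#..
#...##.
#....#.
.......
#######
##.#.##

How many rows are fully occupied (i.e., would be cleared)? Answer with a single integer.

Check each row:
  row 0: 0 empty cells -> FULL (clear)
  row 1: 4 empty cells -> not full
  row 2: 4 empty cells -> not full
  row 3: 6 empty cells -> not full
  row 4: 6 empty cells -> not full
  row 5: 3 empty cells -> not full
  row 6: 4 empty cells -> not full
  row 7: 5 empty cells -> not full
  row 8: 7 empty cells -> not full
  row 9: 0 empty cells -> FULL (clear)
  row 10: 2 empty cells -> not full
Total rows cleared: 2

Answer: 2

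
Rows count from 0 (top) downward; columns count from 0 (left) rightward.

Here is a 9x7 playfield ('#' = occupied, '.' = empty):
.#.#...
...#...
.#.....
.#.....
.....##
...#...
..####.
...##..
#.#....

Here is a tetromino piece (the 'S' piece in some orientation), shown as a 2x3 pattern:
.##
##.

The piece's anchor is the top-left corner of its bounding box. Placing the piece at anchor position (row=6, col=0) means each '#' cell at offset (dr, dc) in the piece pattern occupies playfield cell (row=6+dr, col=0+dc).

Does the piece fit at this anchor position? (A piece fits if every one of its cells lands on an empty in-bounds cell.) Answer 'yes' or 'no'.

Answer: no

Derivation:
Check each piece cell at anchor (6, 0):
  offset (0,1) -> (6,1): empty -> OK
  offset (0,2) -> (6,2): occupied ('#') -> FAIL
  offset (1,0) -> (7,0): empty -> OK
  offset (1,1) -> (7,1): empty -> OK
All cells valid: no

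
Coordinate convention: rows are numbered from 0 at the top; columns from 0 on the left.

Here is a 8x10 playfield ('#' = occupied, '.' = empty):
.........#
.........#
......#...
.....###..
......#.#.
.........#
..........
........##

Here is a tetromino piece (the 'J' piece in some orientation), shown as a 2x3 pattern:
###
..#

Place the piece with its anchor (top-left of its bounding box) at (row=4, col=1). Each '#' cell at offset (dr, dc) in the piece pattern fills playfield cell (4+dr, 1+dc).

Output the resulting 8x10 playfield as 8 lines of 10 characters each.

Answer: .........#
.........#
......#...
.....###..
.###..#.#.
...#.....#
..........
........##

Derivation:
Fill (4+0,1+0) = (4,1)
Fill (4+0,1+1) = (4,2)
Fill (4+0,1+2) = (4,3)
Fill (4+1,1+2) = (5,3)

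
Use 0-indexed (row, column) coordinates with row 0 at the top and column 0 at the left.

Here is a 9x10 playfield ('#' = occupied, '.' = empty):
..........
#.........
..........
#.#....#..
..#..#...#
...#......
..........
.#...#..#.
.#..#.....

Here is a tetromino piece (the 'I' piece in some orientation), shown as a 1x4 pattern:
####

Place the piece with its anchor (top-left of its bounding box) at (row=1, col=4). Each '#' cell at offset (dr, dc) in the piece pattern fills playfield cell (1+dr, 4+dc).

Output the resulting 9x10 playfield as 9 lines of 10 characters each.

Answer: ..........
#...####..
..........
#.#....#..
..#..#...#
...#......
..........
.#...#..#.
.#..#.....

Derivation:
Fill (1+0,4+0) = (1,4)
Fill (1+0,4+1) = (1,5)
Fill (1+0,4+2) = (1,6)
Fill (1+0,4+3) = (1,7)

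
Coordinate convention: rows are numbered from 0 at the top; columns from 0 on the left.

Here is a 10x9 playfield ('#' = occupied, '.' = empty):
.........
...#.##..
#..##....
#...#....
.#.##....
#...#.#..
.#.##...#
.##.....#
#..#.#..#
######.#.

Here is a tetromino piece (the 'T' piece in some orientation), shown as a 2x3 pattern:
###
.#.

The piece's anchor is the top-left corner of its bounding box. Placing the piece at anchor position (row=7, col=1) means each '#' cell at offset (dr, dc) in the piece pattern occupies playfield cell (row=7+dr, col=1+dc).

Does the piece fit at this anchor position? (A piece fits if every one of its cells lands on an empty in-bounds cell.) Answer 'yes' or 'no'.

Check each piece cell at anchor (7, 1):
  offset (0,0) -> (7,1): occupied ('#') -> FAIL
  offset (0,1) -> (7,2): occupied ('#') -> FAIL
  offset (0,2) -> (7,3): empty -> OK
  offset (1,1) -> (8,2): empty -> OK
All cells valid: no

Answer: no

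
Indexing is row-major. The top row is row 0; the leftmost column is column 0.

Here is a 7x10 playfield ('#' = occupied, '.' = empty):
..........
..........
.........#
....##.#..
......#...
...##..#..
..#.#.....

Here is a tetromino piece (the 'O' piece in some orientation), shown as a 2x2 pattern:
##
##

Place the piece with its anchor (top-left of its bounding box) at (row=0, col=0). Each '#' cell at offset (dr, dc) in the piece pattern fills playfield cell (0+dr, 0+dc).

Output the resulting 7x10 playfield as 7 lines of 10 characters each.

Answer: ##........
##........
.........#
....##.#..
......#...
...##..#..
..#.#.....

Derivation:
Fill (0+0,0+0) = (0,0)
Fill (0+0,0+1) = (0,1)
Fill (0+1,0+0) = (1,0)
Fill (0+1,0+1) = (1,1)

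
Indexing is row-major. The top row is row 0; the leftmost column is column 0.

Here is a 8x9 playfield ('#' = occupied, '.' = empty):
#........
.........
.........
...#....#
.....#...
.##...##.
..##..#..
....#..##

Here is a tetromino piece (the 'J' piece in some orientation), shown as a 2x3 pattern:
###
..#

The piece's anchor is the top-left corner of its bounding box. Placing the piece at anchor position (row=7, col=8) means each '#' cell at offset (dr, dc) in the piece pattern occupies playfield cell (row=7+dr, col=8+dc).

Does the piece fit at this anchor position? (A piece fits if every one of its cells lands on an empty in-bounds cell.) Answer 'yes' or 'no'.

Answer: no

Derivation:
Check each piece cell at anchor (7, 8):
  offset (0,0) -> (7,8): occupied ('#') -> FAIL
  offset (0,1) -> (7,9): out of bounds -> FAIL
  offset (0,2) -> (7,10): out of bounds -> FAIL
  offset (1,2) -> (8,10): out of bounds -> FAIL
All cells valid: no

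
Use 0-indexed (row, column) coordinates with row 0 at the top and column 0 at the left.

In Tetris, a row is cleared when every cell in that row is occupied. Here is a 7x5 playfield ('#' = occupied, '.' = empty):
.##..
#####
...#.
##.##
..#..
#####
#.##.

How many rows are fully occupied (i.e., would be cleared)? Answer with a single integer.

Answer: 2

Derivation:
Check each row:
  row 0: 3 empty cells -> not full
  row 1: 0 empty cells -> FULL (clear)
  row 2: 4 empty cells -> not full
  row 3: 1 empty cell -> not full
  row 4: 4 empty cells -> not full
  row 5: 0 empty cells -> FULL (clear)
  row 6: 2 empty cells -> not full
Total rows cleared: 2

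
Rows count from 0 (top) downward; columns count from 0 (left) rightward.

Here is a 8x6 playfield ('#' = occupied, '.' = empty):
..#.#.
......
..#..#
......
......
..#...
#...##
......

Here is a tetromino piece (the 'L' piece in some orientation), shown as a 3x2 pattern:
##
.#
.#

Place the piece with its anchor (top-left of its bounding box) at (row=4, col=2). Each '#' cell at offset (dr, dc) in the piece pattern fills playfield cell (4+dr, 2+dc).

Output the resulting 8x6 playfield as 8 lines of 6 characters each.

Fill (4+0,2+0) = (4,2)
Fill (4+0,2+1) = (4,3)
Fill (4+1,2+1) = (5,3)
Fill (4+2,2+1) = (6,3)

Answer: ..#.#.
......
..#..#
......
..##..
..##..
#..###
......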